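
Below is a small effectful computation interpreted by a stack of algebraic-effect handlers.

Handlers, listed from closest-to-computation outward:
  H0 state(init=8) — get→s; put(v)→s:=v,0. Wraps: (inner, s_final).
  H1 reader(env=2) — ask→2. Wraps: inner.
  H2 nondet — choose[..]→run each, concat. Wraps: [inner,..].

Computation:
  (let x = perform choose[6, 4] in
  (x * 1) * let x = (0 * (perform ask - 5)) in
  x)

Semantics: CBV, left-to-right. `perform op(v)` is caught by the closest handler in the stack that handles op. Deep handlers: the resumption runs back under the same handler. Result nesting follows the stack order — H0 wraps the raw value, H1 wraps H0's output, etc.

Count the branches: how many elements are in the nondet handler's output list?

Step-by-step:
choose[6, 4] @ H2
  branch[0] choose=6:
    ask @ H1 ⇒ 2
    H0 returns (0, 8)
    H1 returns (0, 8)
    H2 returns [(0, 8)]
  branch[1] choose=4:
    ask @ H1 ⇒ 2
    H0 returns (0, 8)
    H1 returns (0, 8)
    H2 returns [(0, 8)]
= [(0, 8), (0, 8)]

Answer: 2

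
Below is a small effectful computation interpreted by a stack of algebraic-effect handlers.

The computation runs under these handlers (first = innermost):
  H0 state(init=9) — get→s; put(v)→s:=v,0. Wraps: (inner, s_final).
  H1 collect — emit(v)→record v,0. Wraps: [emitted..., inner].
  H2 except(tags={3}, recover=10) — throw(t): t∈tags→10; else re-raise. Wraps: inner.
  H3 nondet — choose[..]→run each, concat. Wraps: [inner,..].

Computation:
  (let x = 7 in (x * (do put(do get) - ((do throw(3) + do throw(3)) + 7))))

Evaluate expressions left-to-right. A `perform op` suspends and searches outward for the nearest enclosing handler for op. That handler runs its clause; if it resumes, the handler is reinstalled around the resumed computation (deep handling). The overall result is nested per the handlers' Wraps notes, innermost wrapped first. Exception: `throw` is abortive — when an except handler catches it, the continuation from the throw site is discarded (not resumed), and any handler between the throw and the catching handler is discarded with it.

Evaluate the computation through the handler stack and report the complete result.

Answer: [10]

Step-by-step:
get @ H0 ⇒ 9
put(9) @ H0 ⇒ s:=9
throw(3) @ H2 caught ⇒ 10
H3 returns [10]
= [10]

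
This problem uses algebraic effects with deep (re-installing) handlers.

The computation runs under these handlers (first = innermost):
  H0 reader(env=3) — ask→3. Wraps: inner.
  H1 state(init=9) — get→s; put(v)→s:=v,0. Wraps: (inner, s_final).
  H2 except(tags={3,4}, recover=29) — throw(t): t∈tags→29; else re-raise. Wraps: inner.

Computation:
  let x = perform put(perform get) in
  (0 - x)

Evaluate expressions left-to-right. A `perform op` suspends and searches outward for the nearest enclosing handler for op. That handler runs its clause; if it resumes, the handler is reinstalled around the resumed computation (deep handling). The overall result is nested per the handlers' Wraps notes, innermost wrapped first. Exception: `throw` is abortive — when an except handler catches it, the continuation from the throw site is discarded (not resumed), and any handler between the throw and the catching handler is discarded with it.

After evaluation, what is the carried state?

Answer: 9

Evaluation trace:
get @ H1 ⇒ 9
put(9) @ H1 ⇒ s:=9
H0 returns 0
H1 returns (0, 9)
H2 returns (0, 9)
= (0, 9)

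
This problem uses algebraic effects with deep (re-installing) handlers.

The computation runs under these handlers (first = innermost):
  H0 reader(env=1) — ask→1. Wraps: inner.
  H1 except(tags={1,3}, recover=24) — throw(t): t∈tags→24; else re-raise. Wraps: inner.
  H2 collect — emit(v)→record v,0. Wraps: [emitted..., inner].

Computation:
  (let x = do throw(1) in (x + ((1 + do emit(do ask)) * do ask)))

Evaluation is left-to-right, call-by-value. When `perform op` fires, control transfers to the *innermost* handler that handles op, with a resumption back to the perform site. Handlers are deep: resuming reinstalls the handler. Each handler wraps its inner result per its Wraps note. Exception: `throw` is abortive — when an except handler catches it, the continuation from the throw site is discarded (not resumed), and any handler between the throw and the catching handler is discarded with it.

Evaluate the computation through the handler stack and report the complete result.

Answer: [24]

Evaluation trace:
throw(1) @ H1 caught ⇒ 24
H2 returns [24]
= [24]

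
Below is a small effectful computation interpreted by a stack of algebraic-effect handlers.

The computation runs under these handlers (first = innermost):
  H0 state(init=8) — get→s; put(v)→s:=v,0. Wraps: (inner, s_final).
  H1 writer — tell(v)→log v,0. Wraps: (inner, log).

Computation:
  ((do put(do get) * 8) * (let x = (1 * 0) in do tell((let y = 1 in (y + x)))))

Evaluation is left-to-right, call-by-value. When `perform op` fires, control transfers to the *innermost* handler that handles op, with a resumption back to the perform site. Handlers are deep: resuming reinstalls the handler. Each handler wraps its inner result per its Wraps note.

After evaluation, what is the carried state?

Answer: 8

Working:
get @ H0 ⇒ 8
put(8) @ H0 ⇒ s:=8
tell(1) @ H1 ⇒ log+=1
H0 returns (0, 8)
H1 returns ((0, 8), (1))
= ((0, 8), (1))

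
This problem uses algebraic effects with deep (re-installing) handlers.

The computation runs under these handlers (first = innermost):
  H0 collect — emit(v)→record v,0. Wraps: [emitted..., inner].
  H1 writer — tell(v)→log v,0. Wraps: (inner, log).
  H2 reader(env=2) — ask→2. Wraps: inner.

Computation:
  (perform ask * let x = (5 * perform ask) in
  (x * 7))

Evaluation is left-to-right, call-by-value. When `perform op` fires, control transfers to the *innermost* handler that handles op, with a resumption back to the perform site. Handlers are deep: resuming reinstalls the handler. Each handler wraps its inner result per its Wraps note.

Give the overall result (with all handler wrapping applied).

Answer: ([140], ())

Evaluation trace:
ask @ H2 ⇒ 2
ask @ H2 ⇒ 2
H0 returns [140]
H1 returns ([140], ())
H2 returns ([140], ())
= ([140], ())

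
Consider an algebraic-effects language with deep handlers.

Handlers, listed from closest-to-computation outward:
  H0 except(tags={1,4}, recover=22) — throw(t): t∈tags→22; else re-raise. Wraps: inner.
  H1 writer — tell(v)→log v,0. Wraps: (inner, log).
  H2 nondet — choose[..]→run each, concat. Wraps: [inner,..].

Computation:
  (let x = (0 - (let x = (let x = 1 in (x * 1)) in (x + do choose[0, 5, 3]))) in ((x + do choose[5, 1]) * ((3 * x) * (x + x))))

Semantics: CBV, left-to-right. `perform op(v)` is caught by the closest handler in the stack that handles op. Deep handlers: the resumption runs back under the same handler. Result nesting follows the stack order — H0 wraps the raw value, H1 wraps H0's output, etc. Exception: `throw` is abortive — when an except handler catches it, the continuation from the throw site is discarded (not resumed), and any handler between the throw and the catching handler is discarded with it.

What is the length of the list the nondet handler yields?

Answer: 6

Working:
choose[0, 5, 3] @ H2
  branch[0] choose=0:
    choose[5, 1] @ H2
      branch[0] choose=5:
        H0 returns 24
        H1 returns (24, ())
        H2 returns [(24, ())]
      branch[1] choose=1:
        H0 returns 0
        H1 returns (0, ())
        H2 returns [(0, ())]
  branch[1] choose=5:
    choose[5, 1] @ H2
      branch[0] choose=5:
        H0 returns -216
        H1 returns (-216, ())
        H2 returns [(-216, ())]
      branch[1] choose=1:
        H0 returns -1080
        H1 returns (-1080, ())
        H2 returns [(-1080, ())]
  branch[2] choose=3:
    choose[5, 1] @ H2
      branch[0] choose=5:
        H0 returns 96
        H1 returns (96, ())
        H2 returns [(96, ())]
      branch[1] choose=1:
        H0 returns -288
        H1 returns (-288, ())
        H2 returns [(-288, ())]
= [(24, ()), (0, ()), (-216, ()), (-1080, ()), (96, ()), (-288, ())]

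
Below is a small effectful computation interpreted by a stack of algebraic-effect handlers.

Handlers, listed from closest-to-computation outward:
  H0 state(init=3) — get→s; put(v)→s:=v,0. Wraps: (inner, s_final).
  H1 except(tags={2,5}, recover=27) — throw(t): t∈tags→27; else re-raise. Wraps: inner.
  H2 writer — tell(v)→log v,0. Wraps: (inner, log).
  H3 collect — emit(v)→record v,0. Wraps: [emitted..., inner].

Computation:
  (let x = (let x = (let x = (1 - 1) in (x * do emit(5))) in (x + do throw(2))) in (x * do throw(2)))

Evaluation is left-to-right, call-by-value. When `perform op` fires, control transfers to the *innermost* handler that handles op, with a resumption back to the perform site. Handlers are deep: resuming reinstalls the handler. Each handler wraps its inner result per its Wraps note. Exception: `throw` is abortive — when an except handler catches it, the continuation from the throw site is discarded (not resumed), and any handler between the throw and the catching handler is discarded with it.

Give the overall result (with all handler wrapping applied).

Evaluation trace:
emit(5) @ H3 ⇒ out+=5
throw(2) @ H1 caught ⇒ 27
H2 returns (27, ())
H3 returns [5, (27, ())]
= [5, (27, ())]

Answer: [5, (27, ())]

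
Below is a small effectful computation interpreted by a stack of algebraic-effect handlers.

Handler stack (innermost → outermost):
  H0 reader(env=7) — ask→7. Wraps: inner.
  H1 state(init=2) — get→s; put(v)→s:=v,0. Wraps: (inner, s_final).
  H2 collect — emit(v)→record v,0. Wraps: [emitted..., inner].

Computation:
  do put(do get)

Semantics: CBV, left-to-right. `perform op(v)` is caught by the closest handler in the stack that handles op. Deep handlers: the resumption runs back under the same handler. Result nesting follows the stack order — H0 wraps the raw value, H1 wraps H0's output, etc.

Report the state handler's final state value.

Answer: 2

Step-by-step:
get @ H1 ⇒ 2
put(2) @ H1 ⇒ s:=2
H0 returns 0
H1 returns (0, 2)
H2 returns [(0, 2)]
= [(0, 2)]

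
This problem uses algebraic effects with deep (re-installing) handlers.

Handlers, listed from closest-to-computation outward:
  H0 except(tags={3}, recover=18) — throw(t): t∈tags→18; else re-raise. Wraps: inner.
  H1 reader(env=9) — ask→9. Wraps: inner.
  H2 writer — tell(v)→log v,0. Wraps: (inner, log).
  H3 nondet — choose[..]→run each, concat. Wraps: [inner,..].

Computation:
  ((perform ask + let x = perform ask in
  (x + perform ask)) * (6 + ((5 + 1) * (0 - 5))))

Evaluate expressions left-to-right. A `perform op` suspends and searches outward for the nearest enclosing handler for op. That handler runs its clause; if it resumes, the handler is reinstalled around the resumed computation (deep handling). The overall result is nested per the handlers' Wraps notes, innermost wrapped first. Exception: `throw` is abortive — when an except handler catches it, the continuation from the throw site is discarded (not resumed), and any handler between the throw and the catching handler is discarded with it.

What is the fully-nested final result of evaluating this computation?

Evaluation trace:
ask @ H1 ⇒ 9
ask @ H1 ⇒ 9
ask @ H1 ⇒ 9
H0 returns -648
H1 returns -648
H2 returns (-648, ())
H3 returns [(-648, ())]
= [(-648, ())]

Answer: [(-648, ())]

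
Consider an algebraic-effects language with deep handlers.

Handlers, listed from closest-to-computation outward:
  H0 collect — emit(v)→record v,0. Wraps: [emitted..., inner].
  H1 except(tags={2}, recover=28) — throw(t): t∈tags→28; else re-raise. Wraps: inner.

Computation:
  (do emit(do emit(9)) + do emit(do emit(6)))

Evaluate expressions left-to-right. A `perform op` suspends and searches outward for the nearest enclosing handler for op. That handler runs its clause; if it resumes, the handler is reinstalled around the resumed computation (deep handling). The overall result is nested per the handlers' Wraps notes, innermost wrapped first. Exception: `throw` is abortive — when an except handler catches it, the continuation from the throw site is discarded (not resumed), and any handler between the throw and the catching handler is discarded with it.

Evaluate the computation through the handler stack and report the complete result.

Step-by-step:
emit(9) @ H0 ⇒ out+=9
emit(0) @ H0 ⇒ out+=0
emit(6) @ H0 ⇒ out+=6
emit(0) @ H0 ⇒ out+=0
H0 returns [9, 0, 6, 0, 0]
H1 returns [9, 0, 6, 0, 0]
= [9, 0, 6, 0, 0]

Answer: [9, 0, 6, 0, 0]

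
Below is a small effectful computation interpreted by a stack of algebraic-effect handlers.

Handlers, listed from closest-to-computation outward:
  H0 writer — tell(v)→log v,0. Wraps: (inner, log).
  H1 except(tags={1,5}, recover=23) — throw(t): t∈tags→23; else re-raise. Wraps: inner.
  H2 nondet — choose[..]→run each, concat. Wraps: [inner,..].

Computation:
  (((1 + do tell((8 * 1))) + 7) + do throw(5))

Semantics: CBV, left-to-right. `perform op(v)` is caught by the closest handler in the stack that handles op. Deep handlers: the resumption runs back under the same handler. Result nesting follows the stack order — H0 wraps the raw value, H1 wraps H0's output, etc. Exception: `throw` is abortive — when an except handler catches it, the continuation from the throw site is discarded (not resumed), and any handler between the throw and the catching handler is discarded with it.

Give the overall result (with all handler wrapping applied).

Step-by-step:
tell(8) @ H0 ⇒ log+=8
throw(5) @ H1 caught ⇒ 23
H2 returns [23]
= [23]

Answer: [23]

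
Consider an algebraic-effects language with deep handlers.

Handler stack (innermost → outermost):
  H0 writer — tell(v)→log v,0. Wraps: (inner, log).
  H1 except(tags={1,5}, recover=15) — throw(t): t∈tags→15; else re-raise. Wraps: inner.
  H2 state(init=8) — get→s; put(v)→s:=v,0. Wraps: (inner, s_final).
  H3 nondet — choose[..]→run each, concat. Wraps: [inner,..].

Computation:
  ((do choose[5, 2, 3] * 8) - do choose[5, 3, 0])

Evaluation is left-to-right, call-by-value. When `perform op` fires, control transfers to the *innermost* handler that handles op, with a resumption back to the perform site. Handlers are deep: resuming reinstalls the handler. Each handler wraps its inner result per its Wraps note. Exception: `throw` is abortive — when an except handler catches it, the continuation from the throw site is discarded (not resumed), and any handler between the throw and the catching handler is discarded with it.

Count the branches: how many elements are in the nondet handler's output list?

Answer: 9

Evaluation trace:
choose[5, 2, 3] @ H3
  branch[0] choose=5:
    choose[5, 3, 0] @ H3
      branch[0] choose=5:
        H0 returns (35, ())
        H1 returns (35, ())
        H2 returns ((35, ()), 8)
        H3 returns [((35, ()), 8)]
      branch[1] choose=3:
        H0 returns (37, ())
        H1 returns (37, ())
        H2 returns ((37, ()), 8)
        H3 returns [((37, ()), 8)]
      branch[2] choose=0:
        H0 returns (40, ())
        H1 returns (40, ())
        H2 returns ((40, ()), 8)
        H3 returns [((40, ()), 8)]
  branch[1] choose=2:
    choose[5, 3, 0] @ H3
      branch[0] choose=5:
        H0 returns (11, ())
        H1 returns (11, ())
        H2 returns ((11, ()), 8)
        H3 returns [((11, ()), 8)]
      branch[1] choose=3:
        H0 returns (13, ())
        H1 returns (13, ())
        H2 returns ((13, ()), 8)
        H3 returns [((13, ()), 8)]
      branch[2] choose=0:
        H0 returns (16, ())
        H1 returns (16, ())
        H2 returns ((16, ()), 8)
        H3 returns [((16, ()), 8)]
  branch[2] choose=3:
    choose[5, 3, 0] @ H3
      branch[0] choose=5:
        H0 returns (19, ())
        H1 returns (19, ())
        H2 returns ((19, ()), 8)
        H3 returns [((19, ()), 8)]
      branch[1] choose=3:
        H0 returns (21, ())
        H1 returns (21, ())
        H2 returns ((21, ()), 8)
        H3 returns [((21, ()), 8)]
      branch[2] choose=0:
        H0 returns (24, ())
        H1 returns (24, ())
        H2 returns ((24, ()), 8)
        H3 returns [((24, ()), 8)]
= [((35, ()), 8), ((37, ()), 8), ((40, ()), 8), ((11, ()), 8), ((13, ()), 8), ((16, ()), 8), ((19, ()), 8), ((21, ()), 8), ((24, ()), 8)]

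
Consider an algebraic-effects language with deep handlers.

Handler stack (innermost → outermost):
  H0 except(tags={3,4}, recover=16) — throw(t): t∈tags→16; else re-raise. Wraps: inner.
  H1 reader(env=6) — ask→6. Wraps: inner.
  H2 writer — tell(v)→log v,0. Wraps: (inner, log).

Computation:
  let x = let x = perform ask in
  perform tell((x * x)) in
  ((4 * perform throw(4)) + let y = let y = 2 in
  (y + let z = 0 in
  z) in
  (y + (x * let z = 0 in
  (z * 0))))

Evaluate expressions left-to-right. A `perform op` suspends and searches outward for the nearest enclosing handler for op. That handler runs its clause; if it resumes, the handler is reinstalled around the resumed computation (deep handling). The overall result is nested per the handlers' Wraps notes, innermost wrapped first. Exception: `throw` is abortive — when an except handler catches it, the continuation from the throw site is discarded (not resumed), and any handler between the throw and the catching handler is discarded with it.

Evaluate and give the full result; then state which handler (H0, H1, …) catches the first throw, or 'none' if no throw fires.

Evaluation trace:
ask @ H1 ⇒ 6
tell(36) @ H2 ⇒ log+=36
throw(4) @ H0 caught ⇒ 16
H1 returns 16
H2 returns (16, (36))
= (16, (36))

Answer: (16, (36)) ; first throw caught by: H0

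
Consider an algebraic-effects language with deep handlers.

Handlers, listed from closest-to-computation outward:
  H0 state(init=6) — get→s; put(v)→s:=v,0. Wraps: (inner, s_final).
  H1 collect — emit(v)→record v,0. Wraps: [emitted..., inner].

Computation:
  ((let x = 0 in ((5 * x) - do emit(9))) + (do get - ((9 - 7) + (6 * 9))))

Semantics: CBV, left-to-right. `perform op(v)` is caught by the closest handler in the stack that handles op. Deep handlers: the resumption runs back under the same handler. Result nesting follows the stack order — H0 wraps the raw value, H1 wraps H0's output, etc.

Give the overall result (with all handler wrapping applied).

Working:
emit(9) @ H1 ⇒ out+=9
get @ H0 ⇒ 6
H0 returns (-50, 6)
H1 returns [9, (-50, 6)]
= [9, (-50, 6)]

Answer: [9, (-50, 6)]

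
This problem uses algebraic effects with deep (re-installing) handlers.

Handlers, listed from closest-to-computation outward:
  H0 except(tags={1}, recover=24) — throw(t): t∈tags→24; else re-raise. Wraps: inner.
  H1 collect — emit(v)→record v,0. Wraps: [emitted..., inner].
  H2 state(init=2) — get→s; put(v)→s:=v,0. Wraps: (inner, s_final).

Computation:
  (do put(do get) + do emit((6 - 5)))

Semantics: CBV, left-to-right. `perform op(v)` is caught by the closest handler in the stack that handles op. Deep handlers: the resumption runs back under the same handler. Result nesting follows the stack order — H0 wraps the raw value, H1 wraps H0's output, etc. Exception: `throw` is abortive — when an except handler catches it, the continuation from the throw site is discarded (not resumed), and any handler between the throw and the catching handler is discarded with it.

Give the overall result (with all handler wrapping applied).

Step-by-step:
get @ H2 ⇒ 2
put(2) @ H2 ⇒ s:=2
emit(1) @ H1 ⇒ out+=1
H0 returns 0
H1 returns [1, 0]
H2 returns ([1, 0], 2)
= ([1, 0], 2)

Answer: ([1, 0], 2)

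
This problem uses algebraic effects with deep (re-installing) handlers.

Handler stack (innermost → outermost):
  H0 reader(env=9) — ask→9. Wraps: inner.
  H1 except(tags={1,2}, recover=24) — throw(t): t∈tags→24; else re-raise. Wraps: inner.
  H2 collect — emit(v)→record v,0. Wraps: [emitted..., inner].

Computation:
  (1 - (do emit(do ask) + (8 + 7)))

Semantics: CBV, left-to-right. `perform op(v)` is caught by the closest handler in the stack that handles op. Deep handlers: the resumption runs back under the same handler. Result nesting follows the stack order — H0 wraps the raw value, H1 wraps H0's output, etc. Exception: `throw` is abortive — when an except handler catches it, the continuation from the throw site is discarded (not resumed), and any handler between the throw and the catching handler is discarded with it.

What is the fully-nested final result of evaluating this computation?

Step-by-step:
ask @ H0 ⇒ 9
emit(9) @ H2 ⇒ out+=9
H0 returns -14
H1 returns -14
H2 returns [9, -14]
= [9, -14]

Answer: [9, -14]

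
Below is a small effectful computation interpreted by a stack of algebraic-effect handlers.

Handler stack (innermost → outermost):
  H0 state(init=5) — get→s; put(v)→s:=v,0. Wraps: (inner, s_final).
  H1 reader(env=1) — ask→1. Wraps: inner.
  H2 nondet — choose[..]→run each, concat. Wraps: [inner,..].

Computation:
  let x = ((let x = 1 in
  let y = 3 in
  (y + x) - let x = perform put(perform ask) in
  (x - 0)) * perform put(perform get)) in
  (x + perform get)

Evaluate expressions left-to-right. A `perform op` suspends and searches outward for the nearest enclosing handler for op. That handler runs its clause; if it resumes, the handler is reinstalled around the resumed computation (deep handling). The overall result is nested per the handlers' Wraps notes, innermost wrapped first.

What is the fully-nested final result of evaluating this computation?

Answer: [(1, 1)]

Working:
ask @ H1 ⇒ 1
put(1) @ H0 ⇒ s:=1
get @ H0 ⇒ 1
put(1) @ H0 ⇒ s:=1
get @ H0 ⇒ 1
H0 returns (1, 1)
H1 returns (1, 1)
H2 returns [(1, 1)]
= [(1, 1)]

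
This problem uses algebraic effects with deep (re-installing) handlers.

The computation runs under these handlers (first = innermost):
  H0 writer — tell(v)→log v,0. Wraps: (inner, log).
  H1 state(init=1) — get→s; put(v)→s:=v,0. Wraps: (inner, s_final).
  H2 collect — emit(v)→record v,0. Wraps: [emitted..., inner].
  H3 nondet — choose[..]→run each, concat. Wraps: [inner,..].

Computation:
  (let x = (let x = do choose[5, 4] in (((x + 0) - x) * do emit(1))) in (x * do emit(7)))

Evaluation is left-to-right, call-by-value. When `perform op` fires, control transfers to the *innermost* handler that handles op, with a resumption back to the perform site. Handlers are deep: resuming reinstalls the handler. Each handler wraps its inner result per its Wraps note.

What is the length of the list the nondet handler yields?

Evaluation trace:
choose[5, 4] @ H3
  branch[0] choose=5:
    emit(1) @ H2 ⇒ out+=1
    emit(7) @ H2 ⇒ out+=7
    H0 returns (0, ())
    H1 returns ((0, ()), 1)
    H2 returns [1, 7, ((0, ()), 1)]
    H3 returns [[1, 7, ((0, ()), 1)]]
  branch[1] choose=4:
    emit(1) @ H2 ⇒ out+=1
    emit(7) @ H2 ⇒ out+=7
    H0 returns (0, ())
    H1 returns ((0, ()), 1)
    H2 returns [1, 7, ((0, ()), 1)]
    H3 returns [[1, 7, ((0, ()), 1)]]
= [[1, 7, ((0, ()), 1)], [1, 7, ((0, ()), 1)]]

Answer: 2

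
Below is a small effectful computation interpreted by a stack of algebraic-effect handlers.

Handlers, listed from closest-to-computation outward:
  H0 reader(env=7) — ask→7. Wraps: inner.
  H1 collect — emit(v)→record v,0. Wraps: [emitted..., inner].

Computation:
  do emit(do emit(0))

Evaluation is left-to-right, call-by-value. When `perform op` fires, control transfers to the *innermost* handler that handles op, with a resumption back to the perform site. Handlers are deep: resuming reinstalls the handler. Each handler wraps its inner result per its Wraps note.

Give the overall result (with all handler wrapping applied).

Answer: [0, 0, 0]

Evaluation trace:
emit(0) @ H1 ⇒ out+=0
emit(0) @ H1 ⇒ out+=0
H0 returns 0
H1 returns [0, 0, 0]
= [0, 0, 0]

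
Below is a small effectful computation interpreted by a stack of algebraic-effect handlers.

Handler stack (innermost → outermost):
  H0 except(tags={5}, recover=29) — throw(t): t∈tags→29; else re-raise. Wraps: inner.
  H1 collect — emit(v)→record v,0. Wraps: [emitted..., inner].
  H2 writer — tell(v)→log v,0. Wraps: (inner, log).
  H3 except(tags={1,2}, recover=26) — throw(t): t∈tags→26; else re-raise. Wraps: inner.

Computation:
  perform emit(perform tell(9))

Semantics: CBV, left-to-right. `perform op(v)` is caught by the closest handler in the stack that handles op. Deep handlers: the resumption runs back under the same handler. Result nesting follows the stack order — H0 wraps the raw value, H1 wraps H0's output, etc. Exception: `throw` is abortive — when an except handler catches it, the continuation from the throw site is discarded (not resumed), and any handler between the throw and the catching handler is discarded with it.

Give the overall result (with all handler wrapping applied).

Evaluation trace:
tell(9) @ H2 ⇒ log+=9
emit(0) @ H1 ⇒ out+=0
H0 returns 0
H1 returns [0, 0]
H2 returns ([0, 0], (9))
H3 returns ([0, 0], (9))
= ([0, 0], (9))

Answer: ([0, 0], (9))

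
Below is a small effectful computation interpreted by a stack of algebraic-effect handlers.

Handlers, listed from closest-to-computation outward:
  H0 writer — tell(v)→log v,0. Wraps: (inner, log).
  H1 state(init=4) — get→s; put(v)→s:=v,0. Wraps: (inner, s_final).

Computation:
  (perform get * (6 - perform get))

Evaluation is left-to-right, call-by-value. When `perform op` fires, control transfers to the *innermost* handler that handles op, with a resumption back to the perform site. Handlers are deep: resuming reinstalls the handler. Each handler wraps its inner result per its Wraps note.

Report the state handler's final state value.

Working:
get @ H1 ⇒ 4
get @ H1 ⇒ 4
H0 returns (8, ())
H1 returns ((8, ()), 4)
= ((8, ()), 4)

Answer: 4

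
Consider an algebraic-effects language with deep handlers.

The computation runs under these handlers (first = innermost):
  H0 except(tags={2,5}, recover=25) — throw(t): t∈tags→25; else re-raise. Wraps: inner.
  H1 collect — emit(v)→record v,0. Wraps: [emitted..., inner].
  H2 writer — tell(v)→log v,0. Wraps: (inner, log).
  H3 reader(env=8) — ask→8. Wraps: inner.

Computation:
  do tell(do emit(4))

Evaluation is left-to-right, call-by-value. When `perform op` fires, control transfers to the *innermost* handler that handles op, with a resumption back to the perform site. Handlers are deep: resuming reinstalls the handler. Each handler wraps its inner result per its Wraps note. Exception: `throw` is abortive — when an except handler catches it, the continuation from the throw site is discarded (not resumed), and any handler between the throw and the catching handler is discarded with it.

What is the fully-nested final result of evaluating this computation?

Evaluation trace:
emit(4) @ H1 ⇒ out+=4
tell(0) @ H2 ⇒ log+=0
H0 returns 0
H1 returns [4, 0]
H2 returns ([4, 0], (0))
H3 returns ([4, 0], (0))
= ([4, 0], (0))

Answer: ([4, 0], (0))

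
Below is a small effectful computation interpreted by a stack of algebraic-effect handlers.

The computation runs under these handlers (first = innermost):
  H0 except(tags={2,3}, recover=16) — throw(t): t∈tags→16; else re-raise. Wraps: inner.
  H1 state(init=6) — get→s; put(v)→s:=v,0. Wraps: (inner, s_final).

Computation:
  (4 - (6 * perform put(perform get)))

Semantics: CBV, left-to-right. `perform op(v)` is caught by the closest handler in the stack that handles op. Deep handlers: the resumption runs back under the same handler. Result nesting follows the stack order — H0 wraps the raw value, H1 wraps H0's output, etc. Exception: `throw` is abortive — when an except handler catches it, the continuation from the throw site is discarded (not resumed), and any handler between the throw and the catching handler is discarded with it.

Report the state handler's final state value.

Step-by-step:
get @ H1 ⇒ 6
put(6) @ H1 ⇒ s:=6
H0 returns 4
H1 returns (4, 6)
= (4, 6)

Answer: 6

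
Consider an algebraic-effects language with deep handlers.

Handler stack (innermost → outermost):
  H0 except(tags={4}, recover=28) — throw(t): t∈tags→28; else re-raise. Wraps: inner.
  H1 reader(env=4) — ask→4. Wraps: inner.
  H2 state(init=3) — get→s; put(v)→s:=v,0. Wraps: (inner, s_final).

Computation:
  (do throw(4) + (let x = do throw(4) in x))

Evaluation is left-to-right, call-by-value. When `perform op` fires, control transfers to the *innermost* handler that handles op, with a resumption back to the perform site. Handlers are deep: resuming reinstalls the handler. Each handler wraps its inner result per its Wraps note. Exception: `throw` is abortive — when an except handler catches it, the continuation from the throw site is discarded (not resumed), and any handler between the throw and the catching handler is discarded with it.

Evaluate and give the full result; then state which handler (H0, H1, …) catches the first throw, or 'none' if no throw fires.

Working:
throw(4) @ H0 caught ⇒ 28
H1 returns 28
H2 returns (28, 3)
= (28, 3)

Answer: (28, 3) ; first throw caught by: H0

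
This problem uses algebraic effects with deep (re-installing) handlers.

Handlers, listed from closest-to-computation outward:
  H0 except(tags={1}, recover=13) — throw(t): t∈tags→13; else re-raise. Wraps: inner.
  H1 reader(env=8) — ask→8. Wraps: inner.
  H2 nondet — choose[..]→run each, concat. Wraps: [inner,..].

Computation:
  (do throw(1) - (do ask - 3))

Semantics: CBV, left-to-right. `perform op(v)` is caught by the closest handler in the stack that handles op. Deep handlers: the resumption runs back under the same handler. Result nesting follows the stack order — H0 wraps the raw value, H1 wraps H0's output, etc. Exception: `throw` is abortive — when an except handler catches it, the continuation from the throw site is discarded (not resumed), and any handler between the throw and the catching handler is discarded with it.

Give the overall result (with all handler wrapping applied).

Evaluation trace:
throw(1) @ H0 caught ⇒ 13
H1 returns 13
H2 returns [13]
= [13]

Answer: [13]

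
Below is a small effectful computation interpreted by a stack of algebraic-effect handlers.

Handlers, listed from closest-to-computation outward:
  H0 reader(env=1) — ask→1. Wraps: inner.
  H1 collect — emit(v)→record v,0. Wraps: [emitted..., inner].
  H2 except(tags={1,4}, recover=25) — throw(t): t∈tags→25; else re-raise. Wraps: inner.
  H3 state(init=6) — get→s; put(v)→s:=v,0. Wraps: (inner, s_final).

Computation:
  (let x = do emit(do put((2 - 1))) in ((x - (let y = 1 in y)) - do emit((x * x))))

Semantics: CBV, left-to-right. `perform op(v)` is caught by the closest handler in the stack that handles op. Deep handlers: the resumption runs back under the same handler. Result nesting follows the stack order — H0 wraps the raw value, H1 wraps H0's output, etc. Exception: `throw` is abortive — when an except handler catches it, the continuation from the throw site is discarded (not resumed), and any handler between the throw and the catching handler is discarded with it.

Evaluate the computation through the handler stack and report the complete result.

Answer: ([0, 0, -1], 1)

Working:
put(1) @ H3 ⇒ s:=1
emit(0) @ H1 ⇒ out+=0
emit(0) @ H1 ⇒ out+=0
H0 returns -1
H1 returns [0, 0, -1]
H2 returns [0, 0, -1]
H3 returns ([0, 0, -1], 1)
= ([0, 0, -1], 1)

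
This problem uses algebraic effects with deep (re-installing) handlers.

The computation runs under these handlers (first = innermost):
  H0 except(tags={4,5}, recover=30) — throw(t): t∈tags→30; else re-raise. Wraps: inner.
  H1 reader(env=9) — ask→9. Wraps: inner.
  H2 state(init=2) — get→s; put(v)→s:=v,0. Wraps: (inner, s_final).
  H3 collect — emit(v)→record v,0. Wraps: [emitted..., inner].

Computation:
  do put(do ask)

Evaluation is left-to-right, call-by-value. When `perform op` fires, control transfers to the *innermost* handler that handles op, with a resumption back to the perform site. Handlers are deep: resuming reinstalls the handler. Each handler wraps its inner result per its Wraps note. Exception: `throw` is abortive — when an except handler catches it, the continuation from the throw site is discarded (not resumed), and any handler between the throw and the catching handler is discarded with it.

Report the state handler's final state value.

Answer: 9

Working:
ask @ H1 ⇒ 9
put(9) @ H2 ⇒ s:=9
H0 returns 0
H1 returns 0
H2 returns (0, 9)
H3 returns [(0, 9)]
= [(0, 9)]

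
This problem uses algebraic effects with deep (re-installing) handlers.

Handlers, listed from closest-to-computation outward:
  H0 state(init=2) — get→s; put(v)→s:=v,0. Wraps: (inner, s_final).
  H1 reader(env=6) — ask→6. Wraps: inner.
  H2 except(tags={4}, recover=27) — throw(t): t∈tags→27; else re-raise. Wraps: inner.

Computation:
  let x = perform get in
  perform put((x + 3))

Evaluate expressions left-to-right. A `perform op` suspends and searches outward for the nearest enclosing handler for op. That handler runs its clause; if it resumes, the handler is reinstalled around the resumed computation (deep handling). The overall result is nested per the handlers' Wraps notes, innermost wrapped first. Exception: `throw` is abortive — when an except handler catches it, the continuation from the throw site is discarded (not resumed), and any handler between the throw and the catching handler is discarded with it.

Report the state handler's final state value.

Step-by-step:
get @ H0 ⇒ 2
put(5) @ H0 ⇒ s:=5
H0 returns (0, 5)
H1 returns (0, 5)
H2 returns (0, 5)
= (0, 5)

Answer: 5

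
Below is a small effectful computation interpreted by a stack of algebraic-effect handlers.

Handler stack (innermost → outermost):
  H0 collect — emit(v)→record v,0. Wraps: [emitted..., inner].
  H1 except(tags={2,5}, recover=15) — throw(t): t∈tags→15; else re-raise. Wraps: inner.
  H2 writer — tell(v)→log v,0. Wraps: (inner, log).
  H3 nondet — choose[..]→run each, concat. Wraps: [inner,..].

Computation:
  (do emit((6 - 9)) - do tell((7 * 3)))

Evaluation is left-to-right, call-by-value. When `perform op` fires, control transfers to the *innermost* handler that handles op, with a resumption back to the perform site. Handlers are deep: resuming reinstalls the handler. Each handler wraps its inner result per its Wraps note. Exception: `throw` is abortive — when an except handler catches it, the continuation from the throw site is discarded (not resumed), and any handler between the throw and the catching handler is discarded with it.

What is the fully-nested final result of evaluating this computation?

Answer: [([-3, 0], (21))]

Step-by-step:
emit(-3) @ H0 ⇒ out+=-3
tell(21) @ H2 ⇒ log+=21
H0 returns [-3, 0]
H1 returns [-3, 0]
H2 returns ([-3, 0], (21))
H3 returns [([-3, 0], (21))]
= [([-3, 0], (21))]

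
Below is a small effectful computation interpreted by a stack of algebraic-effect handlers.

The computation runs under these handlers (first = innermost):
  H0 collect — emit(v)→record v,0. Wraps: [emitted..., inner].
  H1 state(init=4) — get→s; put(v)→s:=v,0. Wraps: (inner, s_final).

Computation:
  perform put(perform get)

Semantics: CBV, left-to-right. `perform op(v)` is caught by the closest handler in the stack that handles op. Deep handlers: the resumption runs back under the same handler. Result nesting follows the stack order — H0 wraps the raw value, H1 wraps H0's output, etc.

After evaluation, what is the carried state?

Step-by-step:
get @ H1 ⇒ 4
put(4) @ H1 ⇒ s:=4
H0 returns [0]
H1 returns ([0], 4)
= ([0], 4)

Answer: 4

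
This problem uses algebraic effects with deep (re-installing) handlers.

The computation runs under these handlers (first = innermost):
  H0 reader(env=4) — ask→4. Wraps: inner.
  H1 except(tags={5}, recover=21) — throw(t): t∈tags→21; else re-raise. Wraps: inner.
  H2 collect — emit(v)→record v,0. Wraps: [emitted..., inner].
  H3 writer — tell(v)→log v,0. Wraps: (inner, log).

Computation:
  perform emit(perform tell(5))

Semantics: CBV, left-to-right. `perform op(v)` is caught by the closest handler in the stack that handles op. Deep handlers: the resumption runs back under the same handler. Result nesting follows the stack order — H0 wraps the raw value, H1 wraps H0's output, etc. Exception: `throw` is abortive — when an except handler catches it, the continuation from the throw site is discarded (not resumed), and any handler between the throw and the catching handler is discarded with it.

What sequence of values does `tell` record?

Evaluation trace:
tell(5) @ H3 ⇒ log+=5
emit(0) @ H2 ⇒ out+=0
H0 returns 0
H1 returns 0
H2 returns [0, 0]
H3 returns ([0, 0], (5))
= ([0, 0], (5))

Answer: (5)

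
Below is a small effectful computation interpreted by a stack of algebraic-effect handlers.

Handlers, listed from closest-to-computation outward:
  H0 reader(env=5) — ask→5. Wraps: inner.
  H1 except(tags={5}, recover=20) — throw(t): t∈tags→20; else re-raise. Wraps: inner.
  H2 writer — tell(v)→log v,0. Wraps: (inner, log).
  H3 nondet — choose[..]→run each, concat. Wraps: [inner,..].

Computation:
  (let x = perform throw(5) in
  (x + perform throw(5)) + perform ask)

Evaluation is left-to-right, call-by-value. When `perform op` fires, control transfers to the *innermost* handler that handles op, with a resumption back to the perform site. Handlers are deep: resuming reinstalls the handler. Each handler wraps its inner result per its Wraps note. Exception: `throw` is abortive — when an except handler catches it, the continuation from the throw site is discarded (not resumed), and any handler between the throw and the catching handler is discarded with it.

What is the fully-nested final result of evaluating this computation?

Answer: [(20, ())]

Step-by-step:
throw(5) @ H1 caught ⇒ 20
H2 returns (20, ())
H3 returns [(20, ())]
= [(20, ())]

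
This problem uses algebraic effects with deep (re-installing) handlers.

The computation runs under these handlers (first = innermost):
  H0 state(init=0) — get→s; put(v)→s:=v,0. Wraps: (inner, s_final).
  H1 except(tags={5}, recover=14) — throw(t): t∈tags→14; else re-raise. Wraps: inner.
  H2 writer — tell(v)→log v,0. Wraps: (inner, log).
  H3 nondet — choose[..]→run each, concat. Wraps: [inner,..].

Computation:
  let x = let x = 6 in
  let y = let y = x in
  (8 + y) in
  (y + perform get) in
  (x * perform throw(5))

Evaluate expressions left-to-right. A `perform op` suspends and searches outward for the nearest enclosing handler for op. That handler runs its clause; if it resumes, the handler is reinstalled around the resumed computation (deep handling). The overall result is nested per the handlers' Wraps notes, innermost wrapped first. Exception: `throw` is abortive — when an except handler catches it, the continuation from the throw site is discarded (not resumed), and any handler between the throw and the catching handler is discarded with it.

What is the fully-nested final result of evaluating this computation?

Step-by-step:
get @ H0 ⇒ 0
throw(5) @ H1 caught ⇒ 14
H2 returns (14, ())
H3 returns [(14, ())]
= [(14, ())]

Answer: [(14, ())]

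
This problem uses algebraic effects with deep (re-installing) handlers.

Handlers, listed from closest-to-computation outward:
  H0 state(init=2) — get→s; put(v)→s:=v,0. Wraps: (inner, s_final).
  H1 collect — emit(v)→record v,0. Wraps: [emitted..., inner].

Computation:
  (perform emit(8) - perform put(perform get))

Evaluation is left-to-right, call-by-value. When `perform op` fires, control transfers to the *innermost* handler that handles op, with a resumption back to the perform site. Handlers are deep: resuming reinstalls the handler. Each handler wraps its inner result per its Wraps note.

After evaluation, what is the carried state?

Evaluation trace:
emit(8) @ H1 ⇒ out+=8
get @ H0 ⇒ 2
put(2) @ H0 ⇒ s:=2
H0 returns (0, 2)
H1 returns [8, (0, 2)]
= [8, (0, 2)]

Answer: 2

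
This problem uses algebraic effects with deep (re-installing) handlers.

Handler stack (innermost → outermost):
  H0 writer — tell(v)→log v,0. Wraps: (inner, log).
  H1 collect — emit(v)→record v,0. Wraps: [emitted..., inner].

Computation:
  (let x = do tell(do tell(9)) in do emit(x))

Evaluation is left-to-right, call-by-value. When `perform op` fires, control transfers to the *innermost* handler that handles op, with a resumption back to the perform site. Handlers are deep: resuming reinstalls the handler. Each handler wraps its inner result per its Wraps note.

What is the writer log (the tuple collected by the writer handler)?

Answer: (9, 0)

Step-by-step:
tell(9) @ H0 ⇒ log+=9
tell(0) @ H0 ⇒ log+=0
emit(0) @ H1 ⇒ out+=0
H0 returns (0, (9, 0))
H1 returns [0, (0, (9, 0))]
= [0, (0, (9, 0))]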